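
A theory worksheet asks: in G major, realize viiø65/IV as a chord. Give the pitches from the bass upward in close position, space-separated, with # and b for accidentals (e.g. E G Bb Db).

D F A B

viiø65/IV is a secondary leading-tone chord. The target IV is C in G major; the applied chord is rooted a semitone below, on B.
Building a half-diminished seventh chord on B gives B-D-F-A.
With the 65 figure the chord is in first inversion; from the bass D upward in close position it reads D-F-A-B.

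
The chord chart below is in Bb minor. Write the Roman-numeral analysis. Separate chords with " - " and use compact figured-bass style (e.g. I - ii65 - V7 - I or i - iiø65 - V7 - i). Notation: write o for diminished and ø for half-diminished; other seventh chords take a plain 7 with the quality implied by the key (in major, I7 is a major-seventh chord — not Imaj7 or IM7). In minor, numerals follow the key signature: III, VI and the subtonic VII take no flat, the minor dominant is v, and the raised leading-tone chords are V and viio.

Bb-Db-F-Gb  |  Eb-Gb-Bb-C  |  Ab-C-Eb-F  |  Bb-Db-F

VI65 - iiø65 - v65 - i

Bb-Db-F-Gb: root Gb is the submediant; major seventh chord there is VI65.
Eb-Gb-Bb-C: half-diminished seventh chord on C = scale degree 2 → iiø65.
Ab-C-Eb-F: minor seventh chord on F = scale degree 5 → v65.
Bb-Db-F: minor triad on Bb = scale degree 1 → i.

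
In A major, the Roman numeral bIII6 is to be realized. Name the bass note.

E

bIII in A major has root C; the chord is C-E-G.
The figure 6 means first inversion — the third is in the bass.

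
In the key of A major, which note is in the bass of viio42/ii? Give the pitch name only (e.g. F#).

G

The applied chord viio42/ii is rooted on A#: A#-C#-E-G.
The figure 42 means third inversion — the seventh is in the bass.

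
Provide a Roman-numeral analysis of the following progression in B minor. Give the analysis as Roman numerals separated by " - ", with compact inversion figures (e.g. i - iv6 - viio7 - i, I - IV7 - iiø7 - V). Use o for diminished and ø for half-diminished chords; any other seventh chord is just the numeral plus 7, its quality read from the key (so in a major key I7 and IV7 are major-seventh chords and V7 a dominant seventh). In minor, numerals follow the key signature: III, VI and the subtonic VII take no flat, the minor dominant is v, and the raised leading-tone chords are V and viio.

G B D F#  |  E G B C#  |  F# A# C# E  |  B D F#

VI7 - iiø65 - V7 - i

G-B-D-F#: root G is the submediant; major seventh chord there is VI7.
E-G-B-C# has root C#, degree 2 in B minor, so iiø65.
F#-A#-C#-E: root F# is the dominant; dominant seventh chord there is V7.
B-D-F#: root B is the tonic; minor triad there is i.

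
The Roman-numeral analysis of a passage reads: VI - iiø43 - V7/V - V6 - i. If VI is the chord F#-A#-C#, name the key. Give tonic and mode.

A# minor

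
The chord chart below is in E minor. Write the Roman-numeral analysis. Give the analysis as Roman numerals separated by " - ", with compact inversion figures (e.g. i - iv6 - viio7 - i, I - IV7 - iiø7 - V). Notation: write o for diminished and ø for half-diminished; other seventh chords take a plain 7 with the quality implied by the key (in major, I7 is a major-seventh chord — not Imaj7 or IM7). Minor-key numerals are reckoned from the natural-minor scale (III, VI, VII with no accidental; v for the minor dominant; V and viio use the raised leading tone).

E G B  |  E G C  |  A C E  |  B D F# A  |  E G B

E-G-B: minor triad on E = scale degree 1 → i.
E-G-C: root C is the submediant; major triad there is VI6.
A-C-E: minor triad on A = scale degree 4 → iv.
B-D-F#-A: root B is the dominant; minor seventh chord there is v7.
E-G-B has root E, degree 1 in E minor, so i.

i - VI6 - iv - v7 - i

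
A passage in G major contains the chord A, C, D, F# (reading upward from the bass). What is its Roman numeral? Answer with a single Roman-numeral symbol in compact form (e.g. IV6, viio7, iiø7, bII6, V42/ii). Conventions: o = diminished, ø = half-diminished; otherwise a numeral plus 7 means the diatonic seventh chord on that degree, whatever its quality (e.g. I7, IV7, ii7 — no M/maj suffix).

The pitches D-F#-A-C form a dominant seventh chord rooted on D.
D is scale degree 5 in G major, and a dominant seventh chord on that degree is written V7.
With A in the bass the chord is in second inversion, so the figured bass is 43.

V43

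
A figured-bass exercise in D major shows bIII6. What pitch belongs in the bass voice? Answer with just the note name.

A

bIII in D major has root F; the chord is F-A-C.
The figure 6 means first inversion — the third is in the bass.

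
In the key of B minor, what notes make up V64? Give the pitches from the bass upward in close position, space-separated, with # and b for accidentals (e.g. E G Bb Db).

In B minor, the fifth degree is F#. The dominant is major (leading tone raised), so V is a major triad.
That chord is spelled F#-A#-C#.
The figured bass 64 indicates second inversion, placing the fifth (C#) in the bass: C#-F#-A#.

C# F# A#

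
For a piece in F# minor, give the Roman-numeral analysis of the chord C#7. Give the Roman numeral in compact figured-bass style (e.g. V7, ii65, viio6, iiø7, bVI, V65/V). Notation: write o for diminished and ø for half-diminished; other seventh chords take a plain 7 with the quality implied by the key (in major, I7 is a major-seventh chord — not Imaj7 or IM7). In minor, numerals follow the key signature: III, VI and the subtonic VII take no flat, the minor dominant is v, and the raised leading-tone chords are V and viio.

V7

The pitches C#-E#-G#-B form a dominant seventh chord rooted on C#.
In F# minor, C# is the dominant; the diatonic dominant seventh chord there is V7.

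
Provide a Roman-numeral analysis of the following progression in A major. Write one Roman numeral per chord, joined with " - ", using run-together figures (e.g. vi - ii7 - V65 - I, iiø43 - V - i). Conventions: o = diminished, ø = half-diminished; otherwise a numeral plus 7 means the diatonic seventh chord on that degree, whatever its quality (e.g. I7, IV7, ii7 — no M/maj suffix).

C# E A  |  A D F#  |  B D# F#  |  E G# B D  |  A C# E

C#-E-A has root A, degree 1 in A major, so I6.
A-D-F#: root D is the subdominant; major triad there is IV64.
B-D#-F#: a major triad on B, the applied dominant of V → V/V.
E-G#-B-D: root E is the dominant; dominant seventh chord there is V7.
A-C#-E has root A, degree 1 in A major, so I.

I6 - IV64 - V/V - V7 - I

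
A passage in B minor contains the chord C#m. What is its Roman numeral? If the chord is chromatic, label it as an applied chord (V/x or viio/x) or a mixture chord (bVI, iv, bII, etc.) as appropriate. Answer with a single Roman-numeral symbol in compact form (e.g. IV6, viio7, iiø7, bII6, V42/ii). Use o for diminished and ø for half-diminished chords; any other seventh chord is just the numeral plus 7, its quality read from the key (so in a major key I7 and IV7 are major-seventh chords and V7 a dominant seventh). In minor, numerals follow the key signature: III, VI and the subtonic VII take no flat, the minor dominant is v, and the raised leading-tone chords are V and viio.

Stacked in thirds the chord is C#-E-G#: a minor triad on C#.
C# is the second degree of B minor. This is the minor supertonic, borrowed from the parallel major (the Dorian ii).

ii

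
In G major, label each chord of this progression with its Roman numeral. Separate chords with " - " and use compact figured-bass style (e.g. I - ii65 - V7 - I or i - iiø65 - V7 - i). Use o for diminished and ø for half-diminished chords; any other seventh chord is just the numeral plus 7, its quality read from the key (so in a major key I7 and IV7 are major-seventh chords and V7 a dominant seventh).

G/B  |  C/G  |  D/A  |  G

I6 - IV64 - V64 - I

G/B: root G is the tonic; major triad there is I6.
C/G has root C, degree 4 in G major, so IV64.
D/A: major triad on D = scale degree 5 → V64.
G: major triad on G = scale degree 1 → I.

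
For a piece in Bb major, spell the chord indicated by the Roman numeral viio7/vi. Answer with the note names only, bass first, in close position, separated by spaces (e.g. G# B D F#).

F# A C Eb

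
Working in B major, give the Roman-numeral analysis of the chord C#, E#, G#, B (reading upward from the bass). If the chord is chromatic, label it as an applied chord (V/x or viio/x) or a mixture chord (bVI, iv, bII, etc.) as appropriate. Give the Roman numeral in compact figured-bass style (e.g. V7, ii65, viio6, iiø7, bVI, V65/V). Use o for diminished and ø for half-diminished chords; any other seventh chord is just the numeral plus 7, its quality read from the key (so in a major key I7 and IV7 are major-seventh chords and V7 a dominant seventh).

V7/V

The pitches C#-E#-G#-B form a dominant seventh chord rooted on C#.
C# is not a diatonic chord root with this quality in B major, but it lies a perfect fifth above F# (V), so the chord functions as an applied dominant of V.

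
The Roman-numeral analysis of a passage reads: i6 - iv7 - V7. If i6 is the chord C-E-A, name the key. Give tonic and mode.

i6 is given as C-E-A — a minor triad with root A.
If A is scale degree 1 and the mode makes that degree carry a minor triad, the tonic is A and the mode is minor.

A minor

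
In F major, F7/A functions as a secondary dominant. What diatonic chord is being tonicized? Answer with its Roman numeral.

The chord is a dominant seventh chord on F.
A dominant resolves down a perfect fifth: F → Bb. In F major, Bb is scale degree 4, i.e. IV.

IV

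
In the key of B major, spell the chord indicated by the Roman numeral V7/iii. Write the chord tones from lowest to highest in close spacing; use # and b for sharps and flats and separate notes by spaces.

A# C## E# G#

V7/iii is a secondary dominant — the dominant seventh of iii. iii in B major is D#, so the applied chord's root is A#, a perfect fifth above.
Building a dominant seventh chord on A# gives A#-C##-E#-G#.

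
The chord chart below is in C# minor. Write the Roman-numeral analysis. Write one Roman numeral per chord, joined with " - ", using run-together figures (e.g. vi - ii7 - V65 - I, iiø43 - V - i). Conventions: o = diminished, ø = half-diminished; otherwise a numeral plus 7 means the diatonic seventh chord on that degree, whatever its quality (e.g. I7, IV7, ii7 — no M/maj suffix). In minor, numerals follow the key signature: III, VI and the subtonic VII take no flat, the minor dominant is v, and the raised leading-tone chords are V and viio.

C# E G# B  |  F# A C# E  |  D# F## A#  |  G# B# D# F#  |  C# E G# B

C#-E-G#-B: minor seventh chord on C# = scale degree 1 → i7.
F#-A-C#-E: minor seventh chord on F# = scale degree 4 → iv7.
D#-F##-A#: a major triad on D#, the applied dominant of V → V/V.
G#-B#-D#-F#: dominant seventh chord on G# = scale degree 5 → V7.
C#-E-G#-B has root C#, degree 1 in C# minor, so i7.

i7 - iv7 - V/V - V7 - i7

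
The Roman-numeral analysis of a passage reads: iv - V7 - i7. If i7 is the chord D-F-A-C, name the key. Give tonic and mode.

D minor

i7 is given as D-F-A-C — a minor seventh chord with root D.
If D is scale degree 1 and the mode makes that degree carry a minor seventh chord, the tonic is D and the mode is minor.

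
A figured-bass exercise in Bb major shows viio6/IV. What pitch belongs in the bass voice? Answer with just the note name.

The applied chord viio6/IV is rooted on D: D-F-Ab.
The figure 6 means first inversion — the third is in the bass.

F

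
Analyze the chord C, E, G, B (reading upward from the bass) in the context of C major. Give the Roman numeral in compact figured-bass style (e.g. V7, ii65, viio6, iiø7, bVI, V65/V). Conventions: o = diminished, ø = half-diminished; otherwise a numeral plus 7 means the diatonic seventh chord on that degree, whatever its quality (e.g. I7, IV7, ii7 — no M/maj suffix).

I7

Stacked in thirds the chord is C-E-G-B: a major seventh chord on C.
In C major, C is the tonic; the diatonic major seventh chord there is I7.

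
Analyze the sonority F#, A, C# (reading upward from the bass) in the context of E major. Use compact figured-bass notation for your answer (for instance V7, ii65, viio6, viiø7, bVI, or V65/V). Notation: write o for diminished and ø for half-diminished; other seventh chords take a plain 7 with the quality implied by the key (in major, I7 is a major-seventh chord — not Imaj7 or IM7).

ii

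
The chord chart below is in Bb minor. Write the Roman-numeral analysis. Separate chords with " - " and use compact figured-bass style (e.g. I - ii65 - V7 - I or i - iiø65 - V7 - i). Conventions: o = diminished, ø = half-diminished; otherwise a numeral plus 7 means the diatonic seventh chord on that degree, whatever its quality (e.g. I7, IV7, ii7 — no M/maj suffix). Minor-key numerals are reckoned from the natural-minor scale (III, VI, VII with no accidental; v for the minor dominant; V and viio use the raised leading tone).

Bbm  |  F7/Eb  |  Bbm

Bbm: root Bb is the tonic; minor triad there is i.
F7/Eb: root F is the dominant; dominant seventh chord there is V42.
Bbm has root Bb, degree 1 in Bb minor, so i.

i - V42 - i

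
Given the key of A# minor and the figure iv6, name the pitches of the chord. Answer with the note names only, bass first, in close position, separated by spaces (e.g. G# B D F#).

F# A# D#

In A# minor, the fourth degree is D#, and the diatonic chord built there is a minor triad.
That chord is spelled D#-F#-A#.
With the 6 figure the chord is in first inversion; from the bass F# upward in close position it reads F#-A#-D#.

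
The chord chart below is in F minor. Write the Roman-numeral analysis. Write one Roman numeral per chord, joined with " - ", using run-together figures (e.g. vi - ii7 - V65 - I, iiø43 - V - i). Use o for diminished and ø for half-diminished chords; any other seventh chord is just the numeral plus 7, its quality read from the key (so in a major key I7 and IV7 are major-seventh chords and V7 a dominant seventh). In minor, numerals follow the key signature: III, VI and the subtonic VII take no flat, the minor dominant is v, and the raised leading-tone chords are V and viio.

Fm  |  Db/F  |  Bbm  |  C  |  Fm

i - VI6 - iv - V - i

Fm: root F is the tonic; minor triad there is i.
Db/F: major triad on Db = scale degree 6 → VI6.
Bbm has root Bb, degree 4 in F minor, so iv.
C: root C is the dominant; major triad there is V.
Fm: minor triad on F = scale degree 1 → i.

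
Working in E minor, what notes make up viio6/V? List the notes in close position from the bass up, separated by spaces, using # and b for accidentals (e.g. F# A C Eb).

The slash marks an applied leading-tone chord: viio of V. In E minor, V is B, so the leading tone to it is A#, a half step below.
Building a diminished triad on A# gives A#-C#-E.
With the 6 figure the chord is in first inversion; from the bass C# upward in close position it reads C#-E-A#.

C# E A#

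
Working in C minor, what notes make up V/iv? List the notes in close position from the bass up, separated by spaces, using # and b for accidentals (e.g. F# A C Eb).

The slash means an applied dominant: we want the dominant of iv. In C minor, iv is F minor, and its dominant is built on C.
Building a major triad on C gives C-E-G.

C E G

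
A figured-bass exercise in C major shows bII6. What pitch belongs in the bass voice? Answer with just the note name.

F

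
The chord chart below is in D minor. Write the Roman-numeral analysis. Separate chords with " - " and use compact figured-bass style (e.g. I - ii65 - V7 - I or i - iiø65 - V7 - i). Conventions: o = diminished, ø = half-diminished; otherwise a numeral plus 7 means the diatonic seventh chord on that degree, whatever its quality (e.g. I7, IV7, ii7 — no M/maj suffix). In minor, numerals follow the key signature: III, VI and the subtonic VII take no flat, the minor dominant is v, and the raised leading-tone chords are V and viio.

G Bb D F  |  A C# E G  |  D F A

iv7 - V7 - i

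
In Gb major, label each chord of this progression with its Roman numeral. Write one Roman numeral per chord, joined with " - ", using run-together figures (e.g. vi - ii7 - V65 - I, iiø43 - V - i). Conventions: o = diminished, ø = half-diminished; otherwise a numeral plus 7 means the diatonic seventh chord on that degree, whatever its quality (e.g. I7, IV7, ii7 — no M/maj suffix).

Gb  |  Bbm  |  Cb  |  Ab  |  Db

I - iii - IV - V/V - V

Gb: major triad on Gb = scale degree 1 → I.
Bbm: minor triad on Bb = scale degree 3 → iii.
Cb: root Cb is the subdominant; major triad there is IV.
Ab is the secondary dominant of V (major triad on Ab): V/V.
Db has root Db, degree 5 in Gb major, so V.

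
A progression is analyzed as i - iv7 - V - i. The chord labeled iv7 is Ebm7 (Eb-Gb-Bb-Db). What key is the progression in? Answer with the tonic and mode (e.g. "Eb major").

Bb minor

iv7 is given as Eb-Gb-Bb-Db — a minor seventh chord with root Eb.
If Eb is scale degree 4 and the mode makes that degree carry a minor seventh chord, the tonic is Bb and the mode is minor.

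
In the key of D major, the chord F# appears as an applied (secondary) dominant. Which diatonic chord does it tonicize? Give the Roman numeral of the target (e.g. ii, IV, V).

vi

The chord is a major triad on F#.
A dominant resolves down a perfect fifth: F# → B. In D major, B is scale degree 6, i.e. vi.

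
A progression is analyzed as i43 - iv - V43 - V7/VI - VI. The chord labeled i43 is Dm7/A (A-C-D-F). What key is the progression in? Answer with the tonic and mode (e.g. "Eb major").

The anchor chord is a minor seventh chord on D, labeled i43.
If D is scale degree 1 and the mode makes that degree carry a minor seventh chord, the tonic is D and the mode is minor.

D minor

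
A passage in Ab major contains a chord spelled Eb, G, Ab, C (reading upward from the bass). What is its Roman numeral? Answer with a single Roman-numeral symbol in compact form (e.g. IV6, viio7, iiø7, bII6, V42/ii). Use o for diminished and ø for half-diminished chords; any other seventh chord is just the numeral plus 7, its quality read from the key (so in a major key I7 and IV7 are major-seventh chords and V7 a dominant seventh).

Stacked in thirds the chord is Ab-C-Eb-G: a major seventh chord on Ab.
Ab is scale degree 1 in Ab major, and a major seventh chord on that degree is written I7.
With Eb in the bass the chord is in second inversion, so the figured bass is 43.

I43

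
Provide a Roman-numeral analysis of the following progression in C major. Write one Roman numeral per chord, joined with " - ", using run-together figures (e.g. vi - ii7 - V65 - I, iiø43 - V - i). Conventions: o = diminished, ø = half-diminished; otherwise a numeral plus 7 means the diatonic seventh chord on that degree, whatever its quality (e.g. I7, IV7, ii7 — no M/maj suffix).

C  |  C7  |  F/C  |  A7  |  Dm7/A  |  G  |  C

I - V7/IV - IV64 - V7/ii - ii43 - V - I

C: major triad on C = scale degree 1 → I.
C7: chromatic; C is V of IV, so V7/IV.
F/C: major triad on F = scale degree 4 → IV64.
A7: chromatic; A is V of ii, so V7/ii.
Dm7/A has root D, degree 2 in C major, so ii43.
G: root G is the dominant; major triad there is V.
C: root C is the tonic; major triad there is I.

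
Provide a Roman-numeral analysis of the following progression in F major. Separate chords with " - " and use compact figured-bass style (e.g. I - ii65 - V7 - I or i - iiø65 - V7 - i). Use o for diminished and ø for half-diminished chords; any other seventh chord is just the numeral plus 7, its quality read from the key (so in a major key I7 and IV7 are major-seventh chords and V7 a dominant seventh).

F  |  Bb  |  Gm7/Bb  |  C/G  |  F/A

I - IV - ii65 - V64 - I6

F: major triad on F = scale degree 1 → I.
Bb: root Bb is the subdominant; major triad there is IV.
Gm7/Bb: minor seventh chord on G = scale degree 2 → ii65.
C/G has root C, degree 5 in F major, so V64.
F/A: root F is the tonic; major triad there is I6.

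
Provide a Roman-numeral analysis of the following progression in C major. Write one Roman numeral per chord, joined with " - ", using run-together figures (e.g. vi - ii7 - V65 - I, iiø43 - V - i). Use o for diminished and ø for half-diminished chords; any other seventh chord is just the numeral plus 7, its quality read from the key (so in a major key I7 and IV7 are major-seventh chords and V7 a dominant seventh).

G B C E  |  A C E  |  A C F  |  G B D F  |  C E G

I43 - vi - IV6 - V7 - I

G-B-C-E: root C is the tonic; major seventh chord there is I43.
A-C-E has root A, degree 6 in C major, so vi.
A-C-F: root F is the subdominant; major triad there is IV6.
G-B-D-F: root G is the dominant; dominant seventh chord there is V7.
C-E-G: major triad on C = scale degree 1 → I.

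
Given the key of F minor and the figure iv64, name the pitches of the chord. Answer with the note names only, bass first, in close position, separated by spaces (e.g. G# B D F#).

F Bb Db

The numeral's case and figure indicate a minor triad. In F minor its root, scale degree 4, is Bb.
Stacking thirds from Bb gives Bb-Db-F.
With the 64 figure the chord is in second inversion; from the bass F upward in close position it reads F-Bb-Db.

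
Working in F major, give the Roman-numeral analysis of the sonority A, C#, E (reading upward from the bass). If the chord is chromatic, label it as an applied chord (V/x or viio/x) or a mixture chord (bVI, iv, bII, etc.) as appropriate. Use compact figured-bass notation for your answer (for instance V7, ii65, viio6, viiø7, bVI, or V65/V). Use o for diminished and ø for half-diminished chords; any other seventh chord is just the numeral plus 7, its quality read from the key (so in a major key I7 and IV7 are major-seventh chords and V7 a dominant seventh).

The pitches A-C#-E form a major triad rooted on A.
A is not a diatonic chord root with this quality in F major, but it lies a perfect fifth above D (vi), so the chord functions as an applied dominant of vi.

V/vi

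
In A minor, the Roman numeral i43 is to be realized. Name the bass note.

i in A minor has root A; the chord is A-C-E-G.
The figure 43 means second inversion — the fifth is in the bass.

E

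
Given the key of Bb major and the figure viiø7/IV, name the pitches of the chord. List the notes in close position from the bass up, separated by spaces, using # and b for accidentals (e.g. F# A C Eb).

The slash marks an applied leading-tone chord: viio of IV. In Bb major, IV is Eb, so the leading tone to it is D, a half step below.
Building a half-diminished seventh chord on D gives D-F-Ab-C.

D F Ab C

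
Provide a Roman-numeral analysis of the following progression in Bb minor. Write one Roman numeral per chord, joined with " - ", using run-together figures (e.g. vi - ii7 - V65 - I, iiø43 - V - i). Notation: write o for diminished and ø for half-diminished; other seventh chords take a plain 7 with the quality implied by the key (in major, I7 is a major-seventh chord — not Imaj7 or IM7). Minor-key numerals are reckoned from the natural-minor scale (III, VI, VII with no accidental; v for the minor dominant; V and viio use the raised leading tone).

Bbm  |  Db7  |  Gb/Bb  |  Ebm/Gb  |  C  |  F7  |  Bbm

i - V7/VI - VI6 - iv6 - V/V - V7 - i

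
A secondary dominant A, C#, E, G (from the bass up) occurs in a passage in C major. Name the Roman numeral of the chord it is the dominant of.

ii

The chord is a dominant seventh chord on A.
A dominant resolves down a perfect fifth: A → D. In C major, D is scale degree 2, i.e. ii.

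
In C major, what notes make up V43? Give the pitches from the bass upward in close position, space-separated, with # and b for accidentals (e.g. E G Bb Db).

The numeral's case and figure indicate a dominant seventh chord. In C major its root, the dominant, is G.
That chord is spelled G-B-D-F.
With the 43 figure the chord is in second inversion; from the bass D upward in close position it reads D-F-G-B.

D F G B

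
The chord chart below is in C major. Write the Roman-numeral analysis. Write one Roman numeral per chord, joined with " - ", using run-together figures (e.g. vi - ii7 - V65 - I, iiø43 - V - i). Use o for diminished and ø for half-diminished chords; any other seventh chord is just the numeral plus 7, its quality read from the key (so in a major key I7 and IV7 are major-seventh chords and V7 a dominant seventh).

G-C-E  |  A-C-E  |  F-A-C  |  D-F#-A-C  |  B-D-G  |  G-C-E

G-C-E has root C, degree 1 in C major, so I64.
A-C-E: root A is the submediant; minor triad there is vi.
F-A-C: major triad on F = scale degree 4 → IV.
D-F#-A-C is the secondary dominant of V (dominant seventh chord on D): V7/V.
B-D-G: root G is the dominant; major triad there is V6.
G-C-E has root C, degree 1 in C major, so I64.

I64 - vi - IV - V7/V - V6 - I64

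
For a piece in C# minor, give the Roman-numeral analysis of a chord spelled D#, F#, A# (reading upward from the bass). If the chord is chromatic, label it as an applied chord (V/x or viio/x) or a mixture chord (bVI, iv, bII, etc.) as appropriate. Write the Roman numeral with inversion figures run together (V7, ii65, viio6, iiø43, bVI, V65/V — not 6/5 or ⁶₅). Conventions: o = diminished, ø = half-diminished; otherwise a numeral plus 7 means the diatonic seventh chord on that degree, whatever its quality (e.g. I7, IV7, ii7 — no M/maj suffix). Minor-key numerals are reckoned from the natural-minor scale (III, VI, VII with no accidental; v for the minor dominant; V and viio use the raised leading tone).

The pitches D#-F#-A# form a minor triad rooted on D#.
D# is the second degree of C# minor. This is the minor supertonic, borrowed from the parallel major (the Dorian ii).

ii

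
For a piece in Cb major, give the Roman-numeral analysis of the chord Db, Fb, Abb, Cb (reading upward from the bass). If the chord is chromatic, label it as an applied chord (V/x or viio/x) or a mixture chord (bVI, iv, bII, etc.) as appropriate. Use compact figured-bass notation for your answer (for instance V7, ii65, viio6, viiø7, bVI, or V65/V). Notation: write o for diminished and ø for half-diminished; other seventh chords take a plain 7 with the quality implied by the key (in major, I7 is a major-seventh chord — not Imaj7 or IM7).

iiø7

The pitches Db-Fb-Abb-Cb form a half-diminished seventh chord rooted on Db.
Db is the second degree of Cb major. This is the half-diminished supertonic seventh, borrowed from the parallel minor.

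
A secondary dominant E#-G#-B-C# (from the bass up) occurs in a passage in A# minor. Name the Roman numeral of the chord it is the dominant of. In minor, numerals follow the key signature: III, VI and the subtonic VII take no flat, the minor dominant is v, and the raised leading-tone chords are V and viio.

VI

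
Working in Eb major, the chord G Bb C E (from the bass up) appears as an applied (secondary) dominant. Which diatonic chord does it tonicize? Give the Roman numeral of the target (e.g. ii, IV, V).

ii

The chord is a dominant seventh chord on C.
A dominant resolves down a perfect fifth: C → F. In Eb major, F is scale degree 2, i.e. ii.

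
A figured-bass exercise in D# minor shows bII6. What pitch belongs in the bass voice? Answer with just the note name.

G#

bII in D# minor has root E; the chord is E-G#-B.
The figure 6 means first inversion — the third is in the bass.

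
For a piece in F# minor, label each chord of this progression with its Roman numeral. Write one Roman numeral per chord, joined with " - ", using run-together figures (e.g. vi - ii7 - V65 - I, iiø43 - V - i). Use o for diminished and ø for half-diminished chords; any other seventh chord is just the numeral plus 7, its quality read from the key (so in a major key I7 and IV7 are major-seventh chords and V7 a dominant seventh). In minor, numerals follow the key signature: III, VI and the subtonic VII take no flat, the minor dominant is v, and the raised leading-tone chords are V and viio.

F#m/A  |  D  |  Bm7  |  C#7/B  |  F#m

F#m/A: minor triad on F# = scale degree 1 → i6.
D: root D is the submediant; major triad there is VI.
Bm7: minor seventh chord on B = scale degree 4 → iv7.
C#7/B: dominant seventh chord on C# = scale degree 5 → V42.
F#m has root F#, degree 1 in F# minor, so i.

i6 - VI - iv7 - V42 - i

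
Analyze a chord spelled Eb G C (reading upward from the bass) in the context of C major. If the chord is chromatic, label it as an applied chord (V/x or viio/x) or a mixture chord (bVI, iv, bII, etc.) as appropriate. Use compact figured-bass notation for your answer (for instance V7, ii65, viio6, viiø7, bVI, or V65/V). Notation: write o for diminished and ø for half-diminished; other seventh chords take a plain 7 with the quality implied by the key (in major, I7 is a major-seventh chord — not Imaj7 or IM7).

i6

Stacked in thirds the chord is C-Eb-G: a minor triad on C.
C is the first degree of C major. This is the minor tonic, borrowed from the parallel minor.
With Eb in the bass the chord is in first inversion, so the figured bass is 6.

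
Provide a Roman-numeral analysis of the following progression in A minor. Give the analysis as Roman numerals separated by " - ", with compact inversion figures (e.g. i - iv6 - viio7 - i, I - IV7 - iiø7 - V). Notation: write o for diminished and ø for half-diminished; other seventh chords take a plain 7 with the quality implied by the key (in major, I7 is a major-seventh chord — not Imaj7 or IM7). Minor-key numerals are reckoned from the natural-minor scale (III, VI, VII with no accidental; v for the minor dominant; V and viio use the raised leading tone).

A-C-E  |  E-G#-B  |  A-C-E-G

A-C-E has root A, degree 1 in A minor, so i.
E-G#-B: root E is the dominant; major triad there is V.
A-C-E-G: root A is the tonic; minor seventh chord there is i7.

i - V - i7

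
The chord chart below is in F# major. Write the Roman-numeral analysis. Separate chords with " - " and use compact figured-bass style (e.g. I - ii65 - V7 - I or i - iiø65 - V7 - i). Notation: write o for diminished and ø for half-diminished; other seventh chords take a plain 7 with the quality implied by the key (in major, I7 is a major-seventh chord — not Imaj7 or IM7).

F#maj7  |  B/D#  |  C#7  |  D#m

I7 - IV6 - V7 - vi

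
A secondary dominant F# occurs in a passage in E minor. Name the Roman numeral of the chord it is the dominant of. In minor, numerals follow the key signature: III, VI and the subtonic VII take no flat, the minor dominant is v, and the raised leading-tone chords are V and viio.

V

The chord is a major triad on F#.
A dominant resolves down a perfect fifth: F# → B. In E minor, B is scale degree 5, i.e. V.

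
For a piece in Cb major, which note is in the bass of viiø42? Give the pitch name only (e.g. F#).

Ab

viiø in Cb major has root Bb; the chord is Bb-Db-Fb-Ab.
The figure 42 means third inversion — the seventh is in the bass.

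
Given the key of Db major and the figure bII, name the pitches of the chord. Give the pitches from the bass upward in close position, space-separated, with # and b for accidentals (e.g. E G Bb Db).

Ebb Gb Bbb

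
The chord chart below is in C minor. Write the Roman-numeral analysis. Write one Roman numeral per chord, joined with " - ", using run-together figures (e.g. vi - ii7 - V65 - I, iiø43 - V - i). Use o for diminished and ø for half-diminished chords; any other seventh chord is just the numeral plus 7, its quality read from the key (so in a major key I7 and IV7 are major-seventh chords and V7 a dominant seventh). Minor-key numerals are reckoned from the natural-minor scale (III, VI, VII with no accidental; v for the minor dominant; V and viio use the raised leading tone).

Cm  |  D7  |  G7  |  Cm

i - V7/V - V7 - i

Cm: minor triad on C = scale degree 1 → i.
D7: chromatic; D is V of V, so V7/V.
G7 has root G, degree 5 in C minor, so V7.
Cm has root C, degree 1 in C minor, so i.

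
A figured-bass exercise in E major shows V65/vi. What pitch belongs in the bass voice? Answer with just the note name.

The applied chord V65/vi is rooted on G#: G#-B#-D#-F#.
The figure 65 means first inversion — the third is in the bass.

B#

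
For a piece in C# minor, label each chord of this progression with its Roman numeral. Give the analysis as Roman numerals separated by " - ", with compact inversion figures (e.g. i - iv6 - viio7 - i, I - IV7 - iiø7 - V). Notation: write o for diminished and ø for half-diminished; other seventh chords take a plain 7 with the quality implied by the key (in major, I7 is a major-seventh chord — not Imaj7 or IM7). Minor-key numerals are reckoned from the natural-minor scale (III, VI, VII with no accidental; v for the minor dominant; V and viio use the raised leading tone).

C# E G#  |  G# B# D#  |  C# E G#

C#-E-G# has root C#, degree 1 in C# minor, so i.
G#-B#-D# has root G#, degree 5 in C# minor, so V.
C#-E-G# has root C#, degree 1 in C# minor, so i.

i - V - i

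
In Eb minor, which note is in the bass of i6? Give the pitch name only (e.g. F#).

Gb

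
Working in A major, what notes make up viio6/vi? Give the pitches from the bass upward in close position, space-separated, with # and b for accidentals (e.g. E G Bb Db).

viio6/vi is a secondary leading-tone chord. The target vi is F# in A major; the applied chord is rooted a semitone below, on E#.
Building a diminished triad on E# gives E#-G#-B.
With the 6 figure the chord is in first inversion; from the bass G# upward in close position it reads G#-B-E#.

G# B E#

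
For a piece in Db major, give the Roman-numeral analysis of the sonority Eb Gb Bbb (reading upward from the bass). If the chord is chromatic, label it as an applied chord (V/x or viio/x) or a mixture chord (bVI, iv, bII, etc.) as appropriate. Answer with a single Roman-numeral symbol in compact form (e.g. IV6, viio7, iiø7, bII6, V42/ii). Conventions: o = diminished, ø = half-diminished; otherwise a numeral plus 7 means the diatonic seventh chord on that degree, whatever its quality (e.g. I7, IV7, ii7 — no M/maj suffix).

Stacked in thirds the chord is Eb-Gb-Bbb: a diminished triad on Eb.
Eb is the second degree of Db major. This is the diminished supertonic triad, borrowed from the parallel minor.

iio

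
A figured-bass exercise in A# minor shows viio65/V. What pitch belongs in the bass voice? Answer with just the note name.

F##

The applied chord viio65/V is rooted on D##: D##-F##-A#-C#.
The figure 65 means first inversion — the third is in the bass.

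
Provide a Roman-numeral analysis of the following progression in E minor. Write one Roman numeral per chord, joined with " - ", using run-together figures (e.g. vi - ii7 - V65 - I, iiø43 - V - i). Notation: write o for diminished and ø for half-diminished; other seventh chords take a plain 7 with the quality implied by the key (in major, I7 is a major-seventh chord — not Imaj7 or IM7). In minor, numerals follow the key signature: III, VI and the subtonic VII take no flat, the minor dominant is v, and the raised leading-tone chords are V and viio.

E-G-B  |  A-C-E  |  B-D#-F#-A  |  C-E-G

i - iv - V7 - VI

E-G-B has root E, degree 1 in E minor, so i.
A-C-E has root A, degree 4 in E minor, so iv.
B-D#-F#-A has root B, degree 5 in E minor, so V7.
C-E-G: root C is the submediant; major triad there is VI.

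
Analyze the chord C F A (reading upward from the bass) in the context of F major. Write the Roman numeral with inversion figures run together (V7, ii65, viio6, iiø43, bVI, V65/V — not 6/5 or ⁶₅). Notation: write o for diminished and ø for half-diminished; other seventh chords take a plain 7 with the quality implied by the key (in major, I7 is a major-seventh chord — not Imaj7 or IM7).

The pitches F-A-C form a major triad rooted on F.
In F major, F is the tonic; the diatonic major triad there is I.
With C in the bass the chord is in second inversion, so the figured bass is 64.

I64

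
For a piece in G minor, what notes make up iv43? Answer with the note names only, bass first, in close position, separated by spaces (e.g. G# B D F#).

In G minor, the subdominant is C, and the diatonic chord built there is a minor seventh chord.
That chord is spelled C-Eb-G-Bb.
With the 43 figure the chord is in second inversion; from the bass G upward in close position it reads G-Bb-C-Eb.

G Bb C Eb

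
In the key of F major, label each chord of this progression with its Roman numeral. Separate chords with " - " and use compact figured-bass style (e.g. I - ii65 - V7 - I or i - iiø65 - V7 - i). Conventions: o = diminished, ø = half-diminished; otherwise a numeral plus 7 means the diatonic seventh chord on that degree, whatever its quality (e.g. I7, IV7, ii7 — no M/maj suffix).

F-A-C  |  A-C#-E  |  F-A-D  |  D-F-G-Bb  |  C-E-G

I - V/vi - vi6 - ii43 - V

F-A-C has root F, degree 1 in F major, so I.
A-C#-E is the secondary dominant of vi (major triad on A): V/vi.
F-A-D: root D is the submediant; minor triad there is vi6.
D-F-G-Bb: minor seventh chord on G = scale degree 2 → ii43.
C-E-G: major triad on C = scale degree 5 → V.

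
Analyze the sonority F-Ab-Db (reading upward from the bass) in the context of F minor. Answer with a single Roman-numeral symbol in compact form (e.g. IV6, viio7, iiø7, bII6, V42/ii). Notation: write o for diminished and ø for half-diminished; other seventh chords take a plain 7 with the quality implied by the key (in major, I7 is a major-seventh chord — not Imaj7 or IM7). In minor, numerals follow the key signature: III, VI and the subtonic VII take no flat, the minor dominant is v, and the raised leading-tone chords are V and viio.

Stacked in thirds the chord is Db-F-Ab: a major triad on Db.
In F minor, Db is the submediant; the diatonic major triad there is VI.
With F in the bass the chord is in first inversion, so the figured bass is 6.

VI6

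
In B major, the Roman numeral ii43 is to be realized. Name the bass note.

ii in B major has root C#; the chord is C#-E-G#-B.
The figure 43 means second inversion — the fifth is in the bass.

G#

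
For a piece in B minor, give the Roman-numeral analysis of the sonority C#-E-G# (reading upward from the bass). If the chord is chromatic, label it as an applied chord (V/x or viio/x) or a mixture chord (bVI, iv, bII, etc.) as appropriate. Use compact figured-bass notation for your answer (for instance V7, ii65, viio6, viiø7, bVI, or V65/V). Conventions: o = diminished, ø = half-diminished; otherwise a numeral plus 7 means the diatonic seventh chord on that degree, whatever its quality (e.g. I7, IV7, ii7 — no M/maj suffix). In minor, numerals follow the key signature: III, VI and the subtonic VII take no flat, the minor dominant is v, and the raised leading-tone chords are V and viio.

ii

The pitches C#-E-G# form a minor triad rooted on C#.
C# is the second degree of B minor. This is the minor supertonic, borrowed from the parallel major (the Dorian ii).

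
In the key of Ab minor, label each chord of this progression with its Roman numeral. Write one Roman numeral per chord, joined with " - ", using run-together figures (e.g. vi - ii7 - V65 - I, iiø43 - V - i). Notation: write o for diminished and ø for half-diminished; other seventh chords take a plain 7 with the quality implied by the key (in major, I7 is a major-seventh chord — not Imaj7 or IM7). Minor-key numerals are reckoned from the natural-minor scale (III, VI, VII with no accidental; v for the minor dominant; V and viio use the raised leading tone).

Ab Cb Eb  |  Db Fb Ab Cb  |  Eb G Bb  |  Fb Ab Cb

i - iv7 - V - VI

Ab-Cb-Eb: minor triad on Ab = scale degree 1 → i.
Db-Fb-Ab-Cb has root Db, degree 4 in Ab minor, so iv7.
Eb-G-Bb has root Eb, degree 5 in Ab minor, so V.
Fb-Ab-Cb has root Fb, degree 6 in Ab minor, so VI.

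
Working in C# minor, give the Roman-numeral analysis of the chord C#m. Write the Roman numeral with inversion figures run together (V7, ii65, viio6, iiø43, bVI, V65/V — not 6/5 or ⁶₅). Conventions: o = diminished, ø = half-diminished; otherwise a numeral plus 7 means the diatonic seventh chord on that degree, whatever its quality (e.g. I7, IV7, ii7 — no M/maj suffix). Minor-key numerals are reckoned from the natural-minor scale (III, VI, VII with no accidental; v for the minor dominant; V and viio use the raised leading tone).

i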